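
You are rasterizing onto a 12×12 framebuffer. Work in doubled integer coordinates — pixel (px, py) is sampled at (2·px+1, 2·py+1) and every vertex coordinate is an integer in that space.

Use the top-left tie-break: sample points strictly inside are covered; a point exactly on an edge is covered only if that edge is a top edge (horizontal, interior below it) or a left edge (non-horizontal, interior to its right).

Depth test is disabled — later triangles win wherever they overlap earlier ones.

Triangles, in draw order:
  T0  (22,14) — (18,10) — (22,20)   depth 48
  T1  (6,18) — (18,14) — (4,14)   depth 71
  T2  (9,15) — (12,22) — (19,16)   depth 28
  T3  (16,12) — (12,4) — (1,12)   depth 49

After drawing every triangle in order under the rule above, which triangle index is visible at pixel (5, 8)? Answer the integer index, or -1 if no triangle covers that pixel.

T0:
  2·area = 24  (B↔C swapped to make it positive)
  edge (22, 14)→(22, 20): d=(0,6) right/bottom  bias=-1
  edge (22, 20)→(18, 10): d=(-4,-10) top-left  bias=+0
  edge (18, 10)→(22, 14): d=(4,4) right/bottom  bias=-1
    (4,0)@(9, 1): e=[78,-54,0] → .  [on edge]
    (5,1)@(11, 3): e=[66,-42,0] → .  [on edge]
    (6,2)@(13, 5): e=[54,-30,0] → .  [on edge]
    (7,3)@(15, 7): e=[42,-18,0] → .  [on edge]
    (8,4)@(17, 9): e=[30,-6,0] → .  [on edge]
    (9,5)@(19, 11): e=[18,6,0] → .  [on edge]
    (10,6)@(21, 13): e=[6,18,0] → .  [on edge]
    (10,7)@(21, 15): e=[6,10,8] → X
    (11,7)@(23, 15): e=[-6,30,0] → .  [on edge]
    (10,8)@(21, 17): e=[6,2,16] → X
    (11,8)@(23, 17): e=[-6,22,8] → .
    (10,9)@(21, 19): e=[6,-6,24] → .
  covered (2 px):
    . . . . . . . . . . . .
    . . . . . . . . . . . .
    . . . . . . . . . . . .
    . . . . . . . . . . . .
    . . . . . . . . . . . .
    . . . . . . . . . . . .
    . . . . . . . . . . . .
    . . . . . . . . . . X .
    . . . . . . . . . . X .
    . . . . . . . . . . . .
    . . . . . . . . . . . .
    . . . . . . . . . . . .
T1:
  2·area = 56  (B↔C swapped to make it positive)
  edge (6, 18)→(4, 14): d=(-2,-4) top-left  bias=+0
  edge (4, 14)→(18, 14): d=(14,0) top-left  bias=+0
  edge (18, 14)→(6, 18): d=(-12,4) right/bottom  bias=-1
    (10,6)@(21, 13): e=[70,-14,0] → .  [on edge]
    (2,7)@(5, 15): e=[2,14,40] → X
    (3,7)@(7, 15): e=[10,14,32] → X
    (4,7)@(9, 15): e=[18,14,24] → X
    (5,7)@(11, 15): e=[26,14,16] → X
    (6,7)@(13, 15): e=[34,14,8] → X
    (7,7)@(15, 15): e=[42,14,0] → .  [on edge]
    (2,8)@(5, 17): e=[-2,42,16] → .
    (3,8)@(7, 17): e=[6,42,8] → X
    (4,8)@(9, 17): e=[14,42,0] → .  [on edge]
    (5,8)@(11, 17): e=[22,42,-8] → .
    (6,8)@(13, 17): e=[30,42,-16] → .
    (1,9)@(3, 19): e=[-14,70,0] → .  [on edge]
  covered (6 px):
    . . . . . . . . . . . .
    . . . . . . . . . . . .
    . . . . . . . . . . . .
    . . . . . . . . . . . .
    . . . . . . . . . . . .
    . . . . . . . . . . . .
    . . . . . . . . . . . .
    . . X X X X X . . . . .
    . . . X . . . . . . . .
    . . . . . . . . . . . .
    . . . . . . . . . . . .
    . . . . . . . . . . . .
T2:
  2·area = 67  (B↔C swapped to make it positive)
  edge (9, 15)→(19, 16): d=(10,1) right/bottom  bias=-1
  edge (19, 16)→(12, 22): d=(-7,6) right/bottom  bias=-1
  edge (12, 22)→(9, 15): d=(-3,-7) top-left  bias=+0
    (1,0)@(3, 1): e=[-134,201,0] → .  [on edge]
    (4,7)@(9, 15): e=[0,67,0] → .  [on edge]
    (5,8)@(11, 17): e=[18,41,8] → X
    (6,8)@(13, 17): e=[16,29,22] → X
    (7,8)@(15, 17): e=[14,17,36] → X
    (8,8)@(17, 17): e=[12,5,50] → X
    (9,8)@(19, 17): e=[10,-7,64] → .
    (5,9)@(11, 19): e=[38,27,2] → X
    (8,9)@(17, 19): e=[32,-9,44] → .
    (5,10)@(11, 21): e=[58,13,-4] → .
    (6,10)@(13, 21): e=[56,1,10] → X
    (7,10)@(15, 21): e=[54,-11,24] → .
  covered (8 px):
    . . . . . . . . . . . .
    . . . . . . . . . . . .
    . . . . . . . . . . . .
    . . . . . . . . . . . .
    . . . . . . . . . . . .
    . . . . . . . . . . . .
    . . . . . . . . . . . .
    . . . . . . . . . . . .
    . . . . . X X X X . . .
    . . . . . X X X . . . .
    . . . . . . X . . . . .
    . . . . . . . . . . . .
T3:
  2·area = 120  (B↔C swapped to make it positive)
  edge (16, 12)→(1, 12): d=(-15,0) right/bottom  bias=-1
  edge (1, 12)→(12, 4): d=(11,-8) top-left  bias=+0
  edge (12, 4)→(16, 12): d=(4,8) right/bottom  bias=-1
    (5,2)@(11, 5): e=[105,3,12] → X
    (6,2)@(13, 5): e=[105,19,-4] → .
    (4,3)@(9, 7): e=[75,9,36] → X
    (6,3)@(13, 7): e=[75,41,4] → X
    (7,3)@(15, 7): e=[75,57,-12] → .
    (3,4)@(7, 9): e=[45,15,60] → X
    (7,4)@(15, 9): e=[45,79,-4] → .
    (1,5)@(3, 11): e=[15,5,100] → X
    (2,5)@(5, 11): e=[15,21,84] → X
    (7,5)@(15, 11): e=[15,101,4] → X
    (8,5)@(17, 11): e=[15,117,-12] → .
    (1,6)@(3, 13): e=[-15,27,108] → .
  covered (15 px):
    . . . . . . . . . . . .
    . . . . . . . . . . . .
    . . . . . X . . . . . .
    . . . . X X X . . . . .
    . . . X X X X . . . . .
    . X X X X X X X . . . .
    . . . . . . . . . . . .
    . . . . . . . . . . . .
    . . . . . . . . . . . .
    . . . . . . . . . . . .
    . . . . . . . . . . . .
    . . . . . . . . . . . .

Z-buffer (winner per pixel, '.' = empty):
  . . . . . . . . . . . .
  . . . . . . . . . . . .
  . . . . . 3 . . . . . .
  . . . . 3 3 3 . . . . .
  . . . 3 3 3 3 . . . . .
  . 3 3 3 3 3 3 3 . . . .
  . . . . . . . . . . . .
  . . 1 1 1 1 1 . . . 0 .
  . . . 1 . 2 2 2 2 . 0 .
  . . . . . 2 2 2 . . . .
  . . . . . . 2 . . . . .
  . . . . . . . . . . . .

Result: 2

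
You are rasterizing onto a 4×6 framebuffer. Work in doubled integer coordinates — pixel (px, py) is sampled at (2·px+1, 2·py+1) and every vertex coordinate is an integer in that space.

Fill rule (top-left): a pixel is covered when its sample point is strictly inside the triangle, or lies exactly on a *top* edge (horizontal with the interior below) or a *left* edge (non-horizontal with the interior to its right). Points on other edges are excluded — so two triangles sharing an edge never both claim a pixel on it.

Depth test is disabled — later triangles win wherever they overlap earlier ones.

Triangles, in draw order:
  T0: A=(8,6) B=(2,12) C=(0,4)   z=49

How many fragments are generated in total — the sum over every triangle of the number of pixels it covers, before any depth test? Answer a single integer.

T0:
  2·area = 60
  edge (8, 6)→(2, 12): d=(-6,6) right/bottom  bias=-1
  edge (2, 12)→(0, 4): d=(-2,-8) top-left  bias=+0
  edge (0, 4)→(8, 6): d=(8,2) right/bottom  bias=-1
    (0,2)@(1, 5): e=[48,6,6] → X
    (1,2)@(3, 5): e=[36,22,2] → X
    (2,2)@(5, 5): e=[24,38,-2] → .
    (0,3)@(1, 7): e=[36,2,22] → X
    (2,3)@(5, 7): e=[12,34,14] → X
    (3,3)@(7, 7): e=[0,50,10] → .  [on edge]
    (0,4)@(1, 9): e=[24,-2,38] → .
    (1,4)@(3, 9): e=[12,14,34] → X
    (2,4)@(5, 9): e=[0,30,30] → .  [on edge]
    (1,5)@(3, 11): e=[0,10,50] → .  [on edge]
  covered (6 px):
    . . . .
    . . . .
    X X . .
    X X X .
    . X . .
    . . . .

Answer: 6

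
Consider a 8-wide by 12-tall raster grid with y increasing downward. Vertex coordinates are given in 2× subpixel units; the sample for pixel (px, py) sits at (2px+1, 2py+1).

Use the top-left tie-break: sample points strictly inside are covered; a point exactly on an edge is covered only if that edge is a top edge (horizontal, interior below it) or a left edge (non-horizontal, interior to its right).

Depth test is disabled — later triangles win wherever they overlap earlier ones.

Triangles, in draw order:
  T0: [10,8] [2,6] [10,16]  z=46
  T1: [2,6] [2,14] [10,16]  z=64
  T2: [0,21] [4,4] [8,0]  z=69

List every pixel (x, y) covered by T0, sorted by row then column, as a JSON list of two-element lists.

T0:
  2·area = 64  (B↔C swapped to make it positive)
  edge (10, 8)→(10, 16): d=(0,8) right/bottom  bias=-1
  edge (10, 16)→(2, 6): d=(-8,-10) top-left  bias=+0
  edge (2, 6)→(10, 8): d=(8,2) right/bottom  bias=-1
    (1,3)@(3, 7): e=[56,2,6] → #
    (2,3)@(5, 7): e=[40,22,2] → #
    (3,3)@(7, 7): e=[24,42,-2] → ·
    (1,4)@(3, 9): e=[56,-14,22] → ·
    (2,4)@(5, 9): e=[40,6,18] → #
    (3,4)@(7, 9): e=[24,26,14] → #
    (4,4)@(9, 9): e=[8,46,10] → #
    (5,4)@(11, 9): e=[-8,66,6] → ·
    (2,5)@(5, 11): e=[40,-10,34] → ·
    (3,5)@(7, 11): e=[24,10,30] → #
    (5,5)@(11, 11): e=[-8,50,22] → ·
    (3,6)@(7, 13): e=[24,-6,46] → ·
  covered (8 px):
    · · · · · · · ·
    · · · · · · · ·
    · · · · · · · ·
    · # # · · · · ·
    · · # # # · · ·
    · · · # # · · ·
    · · · · # · · ·
    · · · · · · · ·
    · · · · · · · ·
    · · · · · · · ·
    · · · · · · · ·
    · · · · · · · ·
T1:
  2·area = 64  (B↔C swapped to make it positive)
  edge (2, 6)→(10, 16): d=(8,10) right/bottom  bias=-1
  edge (10, 16)→(2, 14): d=(-8,-2) top-left  bias=+0
  edge (2, 14)→(2, 6): d=(0,-8) top-left  bias=+0
    (1,4)@(3, 9): e=[14,42,8] → #
    (2,4)@(5, 9): e=[-6,46,24] → ·
    (1,5)@(3, 11): e=[30,26,8] → #
    (2,5)@(5, 11): e=[10,30,24] → #
    (3,5)@(7, 11): e=[-10,34,40] → ·
    (1,6)@(3, 13): e=[46,10,8] → #
    (3,6)@(7, 13): e=[6,18,40] → #
    (4,6)@(9, 13): e=[-14,22,56] → ·
    (1,7)@(3, 15): e=[62,-6,8] → ·
    (2,7)@(5, 15): e=[42,-2,24] → ·
    (3,7)@(7, 15): e=[22,2,40] → #
    (4,7)@(9, 15): e=[2,6,56] → #
  covered (8 px):
    · · · · · · · ·
    · · · · · · · ·
    · · · · · · · ·
    · · · · · · · ·
    · # · · · · · ·
    · # # · · · · ·
    · # # # · · · ·
    · · · # # · · ·
    · · · · · · · ·
    · · · · · · · ·
    · · · · · · · ·
    · · · · · · · ·
T2:
  2·area = 52
  edge (0, 21)→(4, 4): d=(4,-17) top-left  bias=+0
  edge (4, 4)→(8, 0): d=(4,-4) top-left  bias=+0
  edge (8, 0)→(0, 21): d=(-8,21) right/bottom  bias=-1
    (3,0)@(7, 1): e=[39,0,13] → #  [on edge]
    (4,0)@(9, 1): e=[73,8,-29] → ·
    (2,1)@(5, 3): e=[13,0,39] → #  [on edge]
    (3,1)@(7, 3): e=[47,8,-3] → ·
    (1,2)@(3, 5): e=[-13,0,65] → ·  [on edge]
    (2,2)@(5, 5): e=[21,8,23] → #
    (3,2)@(7, 5): e=[55,16,-19] → ·
    (0,3)@(1, 7): e=[-39,0,91] → ·  [on edge]
    (2,3)@(5, 7): e=[29,16,7] → #
    (3,3)@(7, 7): e=[63,24,-35] → ·
    (1,4)@(3, 9): e=[3,16,33] → #
    (2,4)@(5, 9): e=[37,24,-9] → ·
  covered (8 px):
    · · · # · · · ·
    · · # · · · · ·
    · · # · · · · ·
    · · # · · · · ·
    · # · · · · · ·
    · # · · · · · ·
    · # · · · · · ·
    · · · · · · · ·
    # · · · · · · ·
    · · · · · · · ·
    · · · · · · · ·
    · · · · · · · ·

Result: [[1,3],[2,3],[2,4],[3,4],[4,4],[3,5],[4,5],[4,6]]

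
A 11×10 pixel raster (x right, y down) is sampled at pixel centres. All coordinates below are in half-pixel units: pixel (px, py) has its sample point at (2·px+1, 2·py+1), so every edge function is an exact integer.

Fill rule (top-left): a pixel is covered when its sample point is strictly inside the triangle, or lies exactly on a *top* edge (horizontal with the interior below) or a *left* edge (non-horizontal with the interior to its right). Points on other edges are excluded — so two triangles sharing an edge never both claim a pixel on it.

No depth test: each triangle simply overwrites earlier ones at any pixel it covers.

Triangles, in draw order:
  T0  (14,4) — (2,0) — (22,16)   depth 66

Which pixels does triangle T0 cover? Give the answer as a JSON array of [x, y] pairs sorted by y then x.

T0:
  2·area = 112  (B↔C swapped to make it positive)
  edge (14, 4)→(22, 16): d=(8,12) right/bottom  bias=-1
  edge (22, 16)→(2, 0): d=(-20,-16) top-left  bias=+0
  edge (2, 0)→(14, 4): d=(12,4) right/bottom  bias=-1
    (2,0)@(5, 1): e=[84,28,0] → ·  [on edge]
    (3,1)@(7, 3): e=[76,20,16] → █
    (4,1)@(9, 3): e=[52,52,8] → █
    (5,1)@(11, 3): e=[28,84,0] → ·  [on edge]
    (3,2)@(7, 5): e=[92,-20,40] → ·
    (4,2)@(9, 5): e=[68,12,32] → █
    (5,2)@(11, 5): e=[44,44,24] → █
    (6,2)@(13, 5): e=[20,76,16] → █
    (7,2)@(15, 5): e=[-4,108,8] → ·
    (8,2)@(17, 5): e=[-28,140,0] → ·  [on edge]
    (4,3)@(9, 7): e=[84,-28,56] → ·
    (5,3)@(11, 7): e=[60,4,48] → █
  covered (13 px):
    · · · · · · · · · · ·
    · · · █ █ · · · · · ·
    · · · · █ █ █ · · · ·
    · · · · · █ █ █ · · ·
    · · · · · · · █ █ · ·
    · · · · · · · · █ · ·
    · · · · · · · · · █ ·
    · · · · · · · · · · █
    · · · · · · · · · · ·
    · · · · · · · · · · ·

Answer: [[3,1],[4,1],[4,2],[5,2],[6,2],[5,3],[6,3],[7,3],[7,4],[8,4],[8,5],[9,6],[10,7]]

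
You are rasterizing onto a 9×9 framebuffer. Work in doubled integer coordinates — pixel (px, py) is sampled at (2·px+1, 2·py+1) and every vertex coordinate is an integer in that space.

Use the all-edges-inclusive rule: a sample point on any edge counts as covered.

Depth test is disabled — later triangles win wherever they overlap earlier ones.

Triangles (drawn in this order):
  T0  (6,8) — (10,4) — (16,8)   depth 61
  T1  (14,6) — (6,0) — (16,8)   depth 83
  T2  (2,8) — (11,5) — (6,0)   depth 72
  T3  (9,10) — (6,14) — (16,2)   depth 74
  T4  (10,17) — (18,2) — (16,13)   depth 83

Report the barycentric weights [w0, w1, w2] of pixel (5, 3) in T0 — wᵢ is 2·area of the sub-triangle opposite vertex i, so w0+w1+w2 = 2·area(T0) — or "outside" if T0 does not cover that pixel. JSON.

T0:
  2·area = 40
  edge (6, 8)→(10, 4): d=(4,-4) inclusive
  edge (10, 4)→(16, 8): d=(6,4) inclusive
  edge (16, 8)→(6, 8): d=(-10,0) inclusive
    (6,0)@(13, 1): e=[0,-30,70] → ·  [on edge]
    (5,1)@(11, 3): e=[0,-10,50] → ·  [on edge]
    (4,2)@(9, 5): e=[0,10,30] → #  [on edge]
    (5,2)@(11, 5): e=[8,2,30] → #
    (6,2)@(13, 5): e=[16,-6,30] → ·
    (3,3)@(7, 7): e=[0,30,10] → #  [on edge]
    (6,3)@(13, 7): e=[24,6,10] → #
    (7,3)@(15, 7): e=[32,-2,10] → ·
    (2,4)@(5, 9): e=[0,50,-10] → ·  [on edge]
    (3,4)@(7, 9): e=[8,42,-10] → ·
    (4,4)@(9, 9): e=[16,34,-10] → ·
    (5,4)@(11, 9): e=[24,26,-10] → ·
    (1,5)@(3, 11): e=[0,70,-30] → ·  [on edge]
    (0,6)@(1, 13): e=[0,90,-50] → ·  [on edge]
  covered (6 px):
    · · · · · · · · ·
    · · · · · · · · ·
    · · · · # # · · ·
    · · · # # # # · ·
    · · · · · · · · ·
    · · · · · · · · ·
    · · · · · · · · ·
    · · · · · · · · ·
    · · · · · · · · ·
T1:
  2·area = 4  (B↔C swapped to make it positive)
  edge (14, 6)→(16, 8): d=(2,2) inclusive
  edge (16, 8)→(6, 0): d=(-10,-8) inclusive
  edge (6, 0)→(14, 6): d=(8,6) inclusive
    (4,0)@(9, 1): e=[0,14,-10] → ·  [on edge]
    (5,1)@(11, 3): e=[0,10,-6] → ·  [on edge]
    (6,2)@(13, 5): e=[0,6,-2] → ·  [on edge]
    (7,3)@(15, 7): e=[0,2,2] → #  [on edge]
    (8,3)@(17, 7): e=[-4,18,-10] → ·
    (7,4)@(15, 9): e=[4,-18,18] → ·
    (8,4)@(17, 9): e=[0,-2,6] → ·  [on edge]
  covered (1 px):
    · · · · · · · · ·
    · · · · · · · · ·
    · · · · · · · · ·
    · · · · · · · # ·
    · · · · · · · · ·
    · · · · · · · · ·
    · · · · · · · · ·
    · · · · · · · · ·
    · · · · · · · · ·
T2:
  2·area = 60  (B↔C swapped to make it positive)
  edge (2, 8)→(6, 0): d=(4,-8) inclusive
  edge (6, 0)→(11, 5): d=(5,5) inclusive
  edge (11, 5)→(2, 8): d=(-9,3) inclusive
    (3,0)@(7, 1): e=[12,0,48] → #  [on edge]
    (4,0)@(9, 1): e=[28,-10,42] → ·
    (2,1)@(5, 3): e=[4,20,36] → #
    (4,1)@(9, 3): e=[36,0,24] → #  [on edge]
    (5,1)@(11, 3): e=[52,-10,18] → ·
    (8,1)@(17, 3): e=[100,-40,0] → ·  [on edge]
    (2,2)@(5, 5): e=[12,30,18] → #
    (5,2)@(11, 5): e=[60,0,0] → #  [on edge]
    (6,2)@(13, 5): e=[76,-10,-6] → ·
    (1,3)@(3, 7): e=[4,50,6] → #
    (2,3)@(5, 7): e=[20,40,0] → #  [on edge]
    (3,3)@(7, 7): e=[36,30,-6] → ·
    (6,3)@(13, 7): e=[84,0,-24] → ·  [on edge]
    (7,4)@(15, 9): e=[108,0,-48] → ·  [on edge]
    (8,5)@(17, 11): e=[132,0,-72] → ·  [on edge]
  covered (10 px):
    · · · # · · · · ·
    · · # # # · · · ·
    · · # # # # · · ·
    · # # · · · · · ·
    · · · · · · · · ·
    · · · · · · · · ·
    · · · · · · · · ·
    · · · · · · · · ·
    · · · · · · · · ·
T3:
  2·area = 4  (B↔C swapped to make it positive)
  edge (9, 10)→(16, 2): d=(7,-8) inclusive
  edge (16, 2)→(6, 14): d=(-10,12) inclusive
  edge (6, 14)→(9, 10): d=(3,-4) inclusive
  covered (0 px):
    · · · · · · · · ·
    · · · · · · · · ·
    · · · · · · · · ·
    · · · · · · · · ·
    · · · · · · · · ·
    · · · · · · · · ·
    · · · · · · · · ·
    · · · · · · · · ·
    · · · · · · · · ·
T4:
  2·area = 58
  edge (10, 17)→(18, 2): d=(8,-15) inclusive
  edge (18, 2)→(16, 13): d=(-2,11) inclusive
  edge (16, 13)→(10, 17): d=(-6,4) inclusive
    (8,2)@(17, 5): e=[9,5,44] → #
    (8,3)@(17, 7): e=[25,1,32] → #
    (7,4)@(15, 9): e=[11,19,28] → #
    (8,4)@(17, 9): e=[41,-3,20] → ·
    (7,5)@(15, 11): e=[27,15,16] → #
    (8,5)@(17, 11): e=[57,-7,8] → ·
    (6,6)@(13, 13): e=[13,33,12] → #
    (8,6)@(17, 13): e=[73,-11,-4] → ·
    (6,7)@(13, 15): e=[29,29,0] → #  [on edge]
    (7,7)@(15, 15): e=[59,7,-8] → ·
    (6,8)@(13, 17): e=[45,25,-12] → ·
  covered (7 px):
    · · · · · · · · ·
    · · · · · · · · ·
    · · · · · · · · #
    · · · · · · · · #
    · · · · · · · # ·
    · · · · · · · # ·
    · · · · · · # # ·
    · · · · · · # · ·
    · · · · · · · · ·

Answer: [14,10,16]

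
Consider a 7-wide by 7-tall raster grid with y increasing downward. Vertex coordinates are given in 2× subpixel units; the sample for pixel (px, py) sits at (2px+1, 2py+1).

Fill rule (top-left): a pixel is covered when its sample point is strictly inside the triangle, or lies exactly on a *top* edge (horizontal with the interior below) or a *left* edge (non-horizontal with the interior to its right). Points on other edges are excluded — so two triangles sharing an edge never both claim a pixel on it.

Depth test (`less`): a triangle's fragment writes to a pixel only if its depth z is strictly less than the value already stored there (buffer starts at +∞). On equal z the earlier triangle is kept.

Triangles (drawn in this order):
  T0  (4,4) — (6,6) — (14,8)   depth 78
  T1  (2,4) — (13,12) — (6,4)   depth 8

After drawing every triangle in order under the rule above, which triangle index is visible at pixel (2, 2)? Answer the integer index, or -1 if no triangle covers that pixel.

T0:
  2·area = 12  (B↔C swapped to make it positive)
  edge (4, 4)→(14, 8): d=(10,4) right/bottom  bias=-1
  edge (14, 8)→(6, 6): d=(-8,-2) top-left  bias=+0
  edge (6, 6)→(4, 4): d=(-2,-2) top-left  bias=+0
    (0,0)@(1, 1): e=[-18,30,0] → .  [on edge]
    (1,1)@(3, 3): e=[-6,18,0] → .  [on edge]
    (2,2)@(5, 5): e=[6,6,0] → X  [on edge]
    (3,2)@(7, 5): e=[-2,10,4] → .
    (2,3)@(5, 7): e=[26,-10,-4] → .
    (3,3)@(7, 7): e=[18,-6,0] → .  [on edge]
    (5,3)@(11, 7): e=[2,2,8] → X
    (6,3)@(13, 7): e=[-6,6,12] → .
    (4,4)@(9, 9): e=[30,-18,0] → .  [on edge]
    (5,4)@(11, 9): e=[22,-14,4] → .
    (5,5)@(11, 11): e=[42,-30,0] → .  [on edge]
    (6,6)@(13, 13): e=[54,-42,0] → .  [on edge]
  covered (2 px):
    . . . . . . .
    . . . . . . .
    . . X . . . .
    . . . . . X .
    . . . . . . .
    . . . . . . .
    . . . . . . .
T1:
  2·area = 32  (B↔C swapped to make it positive)
  edge (2, 4)→(6, 4): d=(4,0) top-left  bias=+0
  edge (6, 4)→(13, 12): d=(7,8) right/bottom  bias=-1
  edge (13, 12)→(2, 4): d=(-11,-8) top-left  bias=+0
    (2,2)@(5, 5): e=[4,15,13] → X
    (3,2)@(7, 5): e=[4,-1,29] → .
    (2,3)@(5, 7): e=[12,29,-9] → .
    (3,3)@(7, 7): e=[12,13,7] → X
    (4,3)@(9, 7): e=[12,-3,23] → .
    (3,4)@(7, 9): e=[20,27,-15] → .
    (4,4)@(9, 9): e=[20,11,1] → X
    (5,4)@(11, 9): e=[20,-5,17] → .
    (4,5)@(9, 11): e=[28,25,-21] → .
  covered (3 px):
    . . . . . . .
    . . . . . . .
    . . X . . . .
    . . . X . . .
    . . . . X . .
    . . . . . . .
    . . . . . . .

Z-buffer (winner per pixel, '.' = empty):
  . . . . . . .
  . . . . . . .
  . . 1 . . . .
  . . . 1 . 0 .
  . . . . 1 . .
  . . . . . . .
  . . . . . . .

Final: 1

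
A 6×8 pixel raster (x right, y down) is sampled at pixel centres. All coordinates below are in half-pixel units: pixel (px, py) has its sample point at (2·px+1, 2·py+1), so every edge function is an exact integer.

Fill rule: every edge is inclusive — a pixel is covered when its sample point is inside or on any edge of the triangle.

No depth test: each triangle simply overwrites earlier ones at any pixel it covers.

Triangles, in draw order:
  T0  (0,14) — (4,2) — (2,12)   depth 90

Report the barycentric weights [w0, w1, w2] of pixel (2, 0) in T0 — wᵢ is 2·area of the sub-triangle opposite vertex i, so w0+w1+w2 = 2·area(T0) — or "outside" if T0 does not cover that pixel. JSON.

T0:
  2·area = 16
  edge (0, 14)→(4, 2): d=(4,-12) inclusive
  edge (4, 2)→(2, 12): d=(-2,10) inclusive
  edge (2, 12)→(0, 14): d=(-2,2) inclusive
    (5,1)@(11, 3): e=[88,-72,0] → ·  [on edge]
    (1,2)@(3, 5): e=[0,4,12] → #  [on edge]
    (2,2)@(5, 5): e=[24,-16,8] → ·
    (4,2)@(9, 5): e=[72,-56,0] → ·  [on edge]
    (1,3)@(3, 7): e=[8,0,8] → #  [on edge]
    (2,3)@(5, 7): e=[32,-20,4] → ·
    (3,3)@(7, 7): e=[56,-40,0] → ·  [on edge]
    (1,4)@(3, 9): e=[16,-4,4] → ·
    (2,4)@(5, 9): e=[40,-24,0] → ·  [on edge]
    (0,5)@(1, 11): e=[0,12,4] → #  [on edge]
    (1,5)@(3, 11): e=[24,-8,0] → ·  [on edge]
    (0,6)@(1, 13): e=[8,8,0] → #  [on edge]
  covered (4 px):
    · · · · · ·
    · · · · · ·
    · # · · · ·
    · # · · · ·
    · · · · · ·
    # · · · · ·
    # · · · · ·
    · · · · · ·

Answer: "outside"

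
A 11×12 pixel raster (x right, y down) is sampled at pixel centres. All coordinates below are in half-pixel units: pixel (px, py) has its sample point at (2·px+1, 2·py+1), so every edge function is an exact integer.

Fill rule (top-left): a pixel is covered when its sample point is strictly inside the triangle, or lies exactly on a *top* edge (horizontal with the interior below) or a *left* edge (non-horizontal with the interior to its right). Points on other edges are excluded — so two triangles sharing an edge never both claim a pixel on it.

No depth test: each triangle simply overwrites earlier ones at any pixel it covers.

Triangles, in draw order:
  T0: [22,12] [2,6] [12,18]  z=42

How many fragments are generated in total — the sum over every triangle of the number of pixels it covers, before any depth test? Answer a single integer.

T0:
  2·area = 180  (B↔C swapped to make it positive)
  edge (22, 12)→(12, 18): d=(-10,6) right/bottom  bias=-1
  edge (12, 18)→(2, 6): d=(-10,-12) top-left  bias=+0
  edge (2, 6)→(22, 12): d=(20,6) right/bottom  bias=-1
    (1,3)@(3, 7): e=[164,2,14] → #
    (2,3)@(5, 7): e=[152,26,2] → #
    (3,3)@(7, 7): e=[140,50,-10] → ·
    (1,4)@(3, 9): e=[144,-18,54] → ·
    (2,4)@(5, 9): e=[132,6,42] → #
    (3,4)@(7, 9): e=[120,30,30] → #
    (4,4)@(9, 9): e=[108,54,18] → #
    (5,4)@(11, 9): e=[96,78,6] → #
    (6,4)@(13, 9): e=[84,102,-6] → ·
    (2,5)@(5, 11): e=[112,-14,82] → ·
    (3,5)@(7, 11): e=[100,10,70] → #
    (6,5)@(13, 11): e=[64,82,34] → #
    (8,7)@(17, 15): e=[0,90,90] → ·  [on edge]
    (3,10)@(7, 21): e=[0,-90,270] → ·  [on edge]
  covered (22 px):
    · · · · · · · · · · ·
    · · · · · · · · · · ·
    · · · · · · · · · · ·
    · # # · · · · · · · ·
    · · # # # # · · · · ·
    · · · # # # # # # · ·
    · · · · # # # # # # ·
    · · · · · # # # · · ·
    · · · · · · # · · · ·
    · · · · · · · · · · ·
    · · · · · · · · · · ·
    · · · · · · · · · · ·

Result: 22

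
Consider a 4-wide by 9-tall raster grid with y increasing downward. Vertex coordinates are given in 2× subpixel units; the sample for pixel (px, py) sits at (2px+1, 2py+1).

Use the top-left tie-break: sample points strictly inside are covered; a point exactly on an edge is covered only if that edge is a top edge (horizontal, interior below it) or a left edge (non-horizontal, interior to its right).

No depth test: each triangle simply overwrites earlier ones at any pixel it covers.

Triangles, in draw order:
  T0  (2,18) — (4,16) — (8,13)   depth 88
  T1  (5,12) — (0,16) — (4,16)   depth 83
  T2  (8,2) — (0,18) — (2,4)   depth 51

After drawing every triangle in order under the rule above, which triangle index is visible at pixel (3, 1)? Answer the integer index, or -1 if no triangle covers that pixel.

T0:
  2·area = 2
  edge (2, 18)→(4, 16): d=(2,-2) top-left  bias=+0
  edge (4, 16)→(8, 13): d=(4,-3) top-left  bias=+0
  edge (8, 13)→(2, 18): d=(-6,5) right/bottom  bias=-1
    (3,6)@(7, 13): e=[0,-3,5] → ·  [on edge]
    (2,7)@(5, 15): e=[0,-1,3] → ·  [on edge]
    (1,8)@(3, 17): e=[0,1,1] → █  [on edge]
    (2,8)@(5, 17): e=[4,7,-9] → ·
  covered (1 px):
    · · · ·
    · · · ·
    · · · ·
    · · · ·
    · · · ·
    · · · ·
    · · · ·
    · · · ·
    · █ · ·
T1:
  2·area = 16  (B↔C swapped to make it positive)
  edge (5, 12)→(4, 16): d=(-1,4) right/bottom  bias=-1
  edge (4, 16)→(0, 16): d=(-4,0) right/bottom  bias=-1
  edge (0, 16)→(5, 12): d=(5,-4) top-left  bias=+0
    (1,7)@(3, 15): e=[5,4,7] → █
    (2,7)@(5, 15): e=[-3,4,15] → ·
    (1,8)@(3, 17): e=[3,-4,17] → ·
  covered (1 px):
    · · · ·
    · · · ·
    · · · ·
    · · · ·
    · · · ·
    · · · ·
    · · · ·
    · █ · ·
    · · · ·
T2:
  2·area = 80
  edge (8, 2)→(0, 18): d=(-8,16) right/bottom  bias=-1
  edge (0, 18)→(2, 4): d=(2,-14) top-left  bias=+0
  edge (2, 4)→(8, 2): d=(6,-2) top-left  bias=+0
    (2,1)@(5, 3): e=[40,40,0] → █  [on edge]
    (3,1)@(7, 3): e=[8,68,4] → █
    (1,2)@(3, 5): e=[56,16,8] → █
    (3,2)@(7, 5): e=[-8,72,16] → ·
    (1,3)@(3, 7): e=[40,20,20] → █
    (3,3)@(7, 7): e=[-24,76,28] → ·
    (1,4)@(3, 9): e=[24,24,32] → █
    (2,4)@(5, 9): e=[-8,52,36] → ·
    (0,5)@(1, 11): e=[40,0,40] → █  [on edge]
    (2,5)@(5, 11): e=[-24,56,48] → ·
    (0,6)@(1, 13): e=[24,4,52] → █
    (1,6)@(3, 13): e=[-8,32,56] → ·
  covered (11 px):
    · · · ·
    · · █ █
    · █ █ ·
    · █ █ ·
    · █ · ·
    █ █ · ·
    █ · · ·
    █ · · ·
    · · · ·

Z-buffer (winner per pixel, '.' = empty):
  . . . .
  . . 2 2
  . 2 2 .
  . 2 2 .
  . 2 . .
  2 2 . .
  2 . . .
  2 1 . .
  . 0 . .

Result: 2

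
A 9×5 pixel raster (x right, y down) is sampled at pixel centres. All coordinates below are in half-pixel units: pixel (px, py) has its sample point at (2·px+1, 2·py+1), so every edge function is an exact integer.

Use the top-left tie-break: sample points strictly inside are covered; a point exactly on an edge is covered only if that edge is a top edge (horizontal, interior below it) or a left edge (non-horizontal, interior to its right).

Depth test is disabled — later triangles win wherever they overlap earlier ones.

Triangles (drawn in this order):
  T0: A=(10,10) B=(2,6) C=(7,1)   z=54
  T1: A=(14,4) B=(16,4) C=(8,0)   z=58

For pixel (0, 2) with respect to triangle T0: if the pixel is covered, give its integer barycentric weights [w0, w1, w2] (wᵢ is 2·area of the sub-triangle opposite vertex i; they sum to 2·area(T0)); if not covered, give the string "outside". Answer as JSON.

T0:
  2·area = 60
  edge (10, 10)→(2, 6): d=(-8,-4) top-left  bias=+0
  edge (2, 6)→(7, 1): d=(5,-5) top-left  bias=+0
  edge (7, 1)→(10, 10): d=(3,9) right/bottom  bias=-1
    (3,0)@(7, 1): e=[60,0,0] → ·  [on edge]
    (2,1)@(5, 3): e=[36,0,24] → #  [on edge]
    (3,1)@(7, 3): e=[44,10,6] → #
    (4,1)@(9, 3): e=[52,20,-12] → ·
    (1,2)@(3, 5): e=[12,0,48] → #  [on edge]
    (4,2)@(9, 5): e=[36,30,-6] → ·
    (0,3)@(1, 7): e=[-12,0,72] → ·  [on edge]
    (1,3)@(3, 7): e=[-4,10,54] → ·
    (2,3)@(5, 7): e=[4,20,36] → #
    (4,3)@(9, 7): e=[20,40,0] → ·  [on edge]
    (2,4)@(5, 9): e=[-12,30,42] → ·
    (3,4)@(7, 9): e=[-4,40,24] → ·
  covered (8 px):
    · · · · · · · · ·
    · · # # · · · · ·
    · # # # · · · · ·
    · · # # · · · · ·
    · · · · # · · · ·
T1:
  2·area = 8  (B↔C swapped to make it positive)
  edge (14, 4)→(8, 0): d=(-6,-4) top-left  bias=+0
  edge (8, 0)→(16, 4): d=(8,4) right/bottom  bias=-1
  edge (16, 4)→(14, 4): d=(-2,0) right/bottom  bias=-1
    (6,1)@(13, 3): e=[2,4,2] → #
    (7,1)@(15, 3): e=[10,-4,2] → ·
    (6,2)@(13, 5): e=[-10,20,-2] → ·
  covered (1 px):
    · · · · · · · · ·
    · · · · · · # · ·
    · · · · · · · · ·
    · · · · · · · · ·
    · · · · · · · · ·

Result: "outside"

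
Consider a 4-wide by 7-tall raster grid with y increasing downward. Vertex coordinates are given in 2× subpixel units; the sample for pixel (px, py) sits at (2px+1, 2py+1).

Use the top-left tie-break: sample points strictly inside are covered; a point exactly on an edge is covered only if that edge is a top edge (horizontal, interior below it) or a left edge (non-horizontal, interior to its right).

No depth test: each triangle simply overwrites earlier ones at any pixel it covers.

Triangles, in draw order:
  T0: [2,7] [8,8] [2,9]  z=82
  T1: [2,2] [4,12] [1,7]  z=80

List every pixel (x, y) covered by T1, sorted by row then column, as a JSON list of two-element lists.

T0:
  2·area = 12
  edge (2, 7)→(8, 8): d=(6,1) right/bottom  bias=-1
  edge (8, 8)→(2, 9): d=(-6,1) right/bottom  bias=-1
  edge (2, 9)→(2, 7): d=(0,-2) top-left  bias=+0
  covered (0 px):
    · · · ·
    · · · ·
    · · · ·
    · · · ·
    · · · ·
    · · · ·
    · · · ·
T1:
  2·area = 20
  edge (2, 2)→(4, 12): d=(2,10) right/bottom  bias=-1
  edge (4, 12)→(1, 7): d=(-3,-5) top-left  bias=+0
  edge (1, 7)→(2, 2): d=(1,-5) top-left  bias=+0
    (0,3)@(1, 7): e=[20,0,0] → █  [on edge]
    (1,3)@(3, 7): e=[0,10,10] → ·  [on edge]
    (0,4)@(1, 9): e=[24,-6,2] → ·
    (1,4)@(3, 9): e=[4,4,12] → █
    (2,4)@(5, 9): e=[-16,14,22] → ·
    (1,5)@(3, 11): e=[8,-2,14] → ·
  covered (2 px):
    · · · ·
    · · · ·
    · · · ·
    █ · · ·
    · █ · ·
    · · · ·
    · · · ·

Final: [[0,3],[1,4]]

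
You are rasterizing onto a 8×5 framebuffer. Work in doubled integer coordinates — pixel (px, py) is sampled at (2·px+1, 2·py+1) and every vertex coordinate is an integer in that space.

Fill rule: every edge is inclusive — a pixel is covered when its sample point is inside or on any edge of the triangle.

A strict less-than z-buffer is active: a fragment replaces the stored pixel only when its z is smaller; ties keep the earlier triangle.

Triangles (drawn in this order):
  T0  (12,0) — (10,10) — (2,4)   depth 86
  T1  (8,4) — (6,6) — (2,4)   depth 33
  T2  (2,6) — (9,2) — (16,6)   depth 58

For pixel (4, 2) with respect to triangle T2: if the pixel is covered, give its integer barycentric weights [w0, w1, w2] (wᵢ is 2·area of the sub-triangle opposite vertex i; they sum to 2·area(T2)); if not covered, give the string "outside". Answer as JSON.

T0:
  2·area = 92
  edge (12, 0)→(10, 10): d=(-2,10) inclusive
  edge (10, 10)→(2, 4): d=(-8,-6) inclusive
  edge (2, 4)→(12, 0): d=(10,-4) inclusive
    (5,0)@(11, 1): e=[8,78,6] → X
    (6,0)@(13, 1): e=[-12,90,14] → .
    (2,1)@(5, 3): e=[64,26,2] → X
    (3,1)@(7, 3): e=[44,38,10] → X
    (4,1)@(9, 3): e=[24,50,18] → X
    (6,1)@(13, 3): e=[-16,74,34] → .
    (2,2)@(5, 5): e=[60,10,22] → X
    (5,2)@(11, 5): e=[0,46,46] → X  [on edge]
    (6,2)@(13, 5): e=[-20,58,54] → .
    (2,3)@(5, 7): e=[56,-6,42] → .
    (3,3)@(7, 7): e=[36,6,50] → X
    (5,3)@(11, 7): e=[-4,30,66] → .
  covered (12 px):
    . . . . . X . .
    . . X X X X . .
    . . X X X X . .
    . . . X X . . .
    . . . . X . . .
T1:
  2·area = 12
  edge (8, 4)→(6, 6): d=(-2,2) inclusive
  edge (6, 6)→(2, 4): d=(-4,-2) inclusive
  edge (2, 4)→(8, 4): d=(6,0) inclusive
    (5,0)@(11, 1): e=[0,30,-18] → .  [on edge]
    (4,1)@(9, 3): e=[0,18,-6] → .  [on edge]
    (2,2)@(5, 5): e=[4,2,6] → X
    (3,2)@(7, 5): e=[0,6,6] → X  [on edge]
    (4,2)@(9, 5): e=[-4,10,6] → .
    (2,3)@(5, 7): e=[0,-6,18] → .  [on edge]
    (3,3)@(7, 7): e=[-4,-2,18] → .
    (1,4)@(3, 9): e=[0,-18,30] → .  [on edge]
  covered (2 px):
    . . . . . . . .
    . . . . . . . .
    . . X X . . . .
    . . . . . . . .
    . . . . . . . .
T2:
  2·area = 56
  edge (2, 6)→(9, 2): d=(7,-4) inclusive
  edge (9, 2)→(16, 6): d=(7,4) inclusive
  edge (16, 6)→(2, 6): d=(-14,0) inclusive
    (4,1)@(9, 3): e=[7,7,42] → X
    (5,1)@(11, 3): e=[15,-1,42] → .
    (2,2)@(5, 5): e=[5,37,14] → X
    (3,2)@(7, 5): e=[13,29,14] → X
    (5,2)@(11, 5): e=[29,13,14] → X
    (6,2)@(13, 5): e=[37,5,14] → X
    (7,2)@(15, 5): e=[45,-3,14] → .
    (2,3)@(5, 7): e=[19,51,-14] → .
    (3,3)@(7, 7): e=[27,43,-14] → .
    (4,3)@(9, 7): e=[35,35,-14] → .
    (5,3)@(11, 7): e=[43,27,-14] → .
    (6,3)@(13, 7): e=[51,19,-14] → .
  covered (6 px):
    . . . . . . . .
    . . . . X . . .
    . . X X X X X .
    . . . . . . . .
    . . . . . . . .

Final: [21,14,21]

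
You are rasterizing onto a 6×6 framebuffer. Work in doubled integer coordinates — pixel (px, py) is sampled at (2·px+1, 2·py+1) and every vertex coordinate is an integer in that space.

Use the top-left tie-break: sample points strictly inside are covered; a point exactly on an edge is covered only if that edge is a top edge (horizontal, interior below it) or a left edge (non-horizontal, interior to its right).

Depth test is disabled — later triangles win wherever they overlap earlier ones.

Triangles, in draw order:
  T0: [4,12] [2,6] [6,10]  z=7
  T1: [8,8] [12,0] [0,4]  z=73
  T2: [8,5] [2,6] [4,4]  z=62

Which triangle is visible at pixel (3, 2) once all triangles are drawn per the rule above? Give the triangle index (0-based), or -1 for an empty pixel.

T0:
  2·area = 16
  edge (4, 12)→(2, 6): d=(-2,-6) top-left  bias=+0
  edge (2, 6)→(6, 10): d=(4,4) right/bottom  bias=-1
  edge (6, 10)→(4, 12): d=(-2,2) right/bottom  bias=-1
    (0,1)@(1, 3): e=[0,-8,24] → .  [on edge]
    (0,2)@(1, 5): e=[-4,0,20] → .  [on edge]
    (5,2)@(11, 5): e=[56,-40,0] → .  [on edge]
    (1,3)@(3, 7): e=[4,0,12] → .  [on edge]
    (4,3)@(9, 7): e=[40,-24,0] → .  [on edge]
    (1,4)@(3, 9): e=[0,8,8] → X  [on edge]
    (2,4)@(5, 9): e=[12,0,4] → .  [on edge]
    (3,4)@(7, 9): e=[24,-8,0] → .  [on edge]
    (1,5)@(3, 11): e=[-4,16,4] → .
    (2,5)@(5, 11): e=[8,8,0] → .  [on edge]
    (3,5)@(7, 11): e=[20,0,-4] → .  [on edge]
  covered (1 px):
    . . . . . .
    . . . . . .
    . . . . . .
    . . . . . .
    . X . . . .
    . . . . . .
T1:
  2·area = 80  (B↔C swapped to make it positive)
  edge (8, 8)→(0, 4): d=(-8,-4) top-left  bias=+0
  edge (0, 4)→(12, 0): d=(12,-4) top-left  bias=+0
  edge (12, 0)→(8, 8): d=(-4,8) right/bottom  bias=-1
    (4,0)@(9, 1): e=[60,0,20] → X  [on edge]
    (5,0)@(11, 1): e=[68,8,4] → X
    (1,1)@(3, 3): e=[20,0,60] → X  [on edge]
    (2,1)@(5, 3): e=[28,8,44] → X
    (3,1)@(7, 3): e=[36,16,28] → X
    (5,1)@(11, 3): e=[52,32,-4] → .
    (1,2)@(3, 5): e=[4,24,52] → X
    (5,2)@(11, 5): e=[36,56,-12] → .
    (1,3)@(3, 7): e=[-12,48,44] → .
    (2,3)@(5, 7): e=[-4,56,28] → .
    (3,3)@(7, 7): e=[4,64,12] → X
    (4,3)@(9, 7): e=[12,72,-4] → .
  covered (11 px):
    . . . . X X
    . X X X X .
    . X X X X .
    . . . X . .
    . . . . . .
    . . . . . .
T2:
  2·area = 10
  edge (8, 5)→(2, 6): d=(-6,1) right/bottom  bias=-1
  edge (2, 6)→(4, 4): d=(2,-2) top-left  bias=+0
  edge (4, 4)→(8, 5): d=(4,1) right/bottom  bias=-1
    (3,0)@(7, 1): e=[25,0,-15] → .  [on edge]
    (2,1)@(5, 3): e=[15,0,-5] → .  [on edge]
    (1,2)@(3, 5): e=[5,0,5] → X  [on edge]
    (2,2)@(5, 5): e=[3,4,3] → X
    (3,2)@(7, 5): e=[1,8,1] → X
    (4,2)@(9, 5): e=[-1,12,-1] → .
    (0,3)@(1, 7): e=[-5,0,15] → .  [on edge]
    (1,3)@(3, 7): e=[-7,4,13] → .
    (2,3)@(5, 7): e=[-9,8,11] → .
    (3,3)@(7, 7): e=[-11,12,9] → .
  covered (3 px):
    . . . . . .
    . . . . . .
    . X X X . .
    . . . . . .
    . . . . . .
    . . . . . .

Z-buffer (winner per pixel, '.' = empty):
  . . . . 1 1
  . 1 1 1 1 .
  . 2 2 2 1 .
  . . . 1 . .
  . 0 . . . .
  . . . . . .

Final: 2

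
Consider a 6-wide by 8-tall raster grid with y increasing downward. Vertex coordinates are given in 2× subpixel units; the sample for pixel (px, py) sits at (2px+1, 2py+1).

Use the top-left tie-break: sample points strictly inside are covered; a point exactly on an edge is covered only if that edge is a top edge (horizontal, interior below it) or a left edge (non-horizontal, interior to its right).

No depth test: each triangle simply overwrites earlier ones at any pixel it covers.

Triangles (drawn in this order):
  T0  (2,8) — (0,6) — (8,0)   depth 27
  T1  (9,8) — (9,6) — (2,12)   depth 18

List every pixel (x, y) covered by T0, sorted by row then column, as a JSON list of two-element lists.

T0:
  2·area = 28
  edge (2, 8)→(0, 6): d=(-2,-2) top-left  bias=+0
  edge (0, 6)→(8, 0): d=(8,-6) top-left  bias=+0
  edge (8, 0)→(2, 8): d=(-6,8) right/bottom  bias=-1
    (3,0)@(7, 1): e=[24,2,2] → █
    (4,0)@(9, 1): e=[28,14,-14] → ·
    (2,1)@(5, 3): e=[16,6,6] → █
    (3,1)@(7, 3): e=[20,18,-10] → ·
    (1,2)@(3, 5): e=[8,10,10] → █
    (2,2)@(5, 5): e=[12,22,-6] → ·
    (0,3)@(1, 7): e=[0,14,14] → █  [on edge]
    (1,3)@(3, 7): e=[4,26,-2] → ·
    (0,4)@(1, 9): e=[-4,30,2] → ·
    (1,4)@(3, 9): e=[0,42,-14] → ·  [on edge]
    (2,5)@(5, 11): e=[0,70,-42] → ·  [on edge]
    (3,6)@(7, 13): e=[0,98,-70] → ·  [on edge]
    (4,7)@(9, 15): e=[0,126,-98] → ·  [on edge]
  covered (4 px):
    · · · █ · ·
    · · █ · · ·
    · █ · · · ·
    █ · · · · ·
    · · · · · ·
    · · · · · ·
    · · · · · ·
    · · · · · ·
T1:
  2·area = 14  (B↔C swapped to make it positive)
  edge (9, 8)→(2, 12): d=(-7,4) right/bottom  bias=-1
  edge (2, 12)→(9, 6): d=(7,-6) top-left  bias=+0
  edge (9, 6)→(9, 8): d=(0,2) right/bottom  bias=-1
    (4,0)@(9, 1): e=[49,-35,0] → ·  [on edge]
    (4,1)@(9, 3): e=[35,-21,0] → ·  [on edge]
    (4,2)@(9, 5): e=[21,-7,0] → ·  [on edge]
    (4,3)@(9, 7): e=[7,7,0] → ·  [on edge]
    (3,4)@(7, 9): e=[1,9,4] → █
    (4,4)@(9, 9): e=[-7,21,0] → ·  [on edge]
    (3,5)@(7, 11): e=[-13,23,4] → ·
    (4,5)@(9, 11): e=[-21,35,0] → ·  [on edge]
    (4,6)@(9, 13): e=[-35,49,0] → ·  [on edge]
    (4,7)@(9, 15): e=[-49,63,0] → ·  [on edge]
  covered (1 px):
    · · · · · ·
    · · · · · ·
    · · · · · ·
    · · · · · ·
    · · · █ · ·
    · · · · · ·
    · · · · · ·
    · · · · · ·

Result: [[3,0],[2,1],[1,2],[0,3]]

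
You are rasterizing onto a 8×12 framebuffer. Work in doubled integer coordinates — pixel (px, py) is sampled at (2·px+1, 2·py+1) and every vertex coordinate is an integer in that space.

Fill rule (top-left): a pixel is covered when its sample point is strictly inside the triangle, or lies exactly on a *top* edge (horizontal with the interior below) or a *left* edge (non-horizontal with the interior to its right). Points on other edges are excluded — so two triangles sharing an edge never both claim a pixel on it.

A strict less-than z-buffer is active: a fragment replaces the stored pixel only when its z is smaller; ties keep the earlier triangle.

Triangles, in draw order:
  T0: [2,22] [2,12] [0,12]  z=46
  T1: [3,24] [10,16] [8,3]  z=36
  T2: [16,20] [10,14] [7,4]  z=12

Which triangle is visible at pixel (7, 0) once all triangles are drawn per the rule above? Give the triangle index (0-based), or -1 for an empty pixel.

T0:
  2·area = 20  (B↔C swapped to make it positive)
  edge (2, 22)→(0, 12): d=(-2,-10) top-left  bias=+0
  edge (0, 12)→(2, 12): d=(2,0) top-left  bias=+0
  edge (2, 12)→(2, 22): d=(0,10) right/bottom  bias=-1
    (0,6)@(1, 13): e=[8,2,10] → #
    (1,6)@(3, 13): e=[28,2,-10] → ·
    (0,7)@(1, 15): e=[4,6,10] → #
    (1,7)@(3, 15): e=[24,6,-10] → ·
    (0,8)@(1, 17): e=[0,10,10] → #  [on edge]
    (1,8)@(3, 17): e=[20,10,-10] → ·
    (0,9)@(1, 19): e=[-4,14,10] → ·
  covered (3 px):
    · · · · · · · ·
    · · · · · · · ·
    · · · · · · · ·
    · · · · · · · ·
    · · · · · · · ·
    · · · · · · · ·
    # · · · · · · ·
    # · · · · · · ·
    # · · · · · · ·
    · · · · · · · ·
    · · · · · · · ·
    · · · · · · · ·
T1:
  2·area = 107  (B↔C swapped to make it positive)
  edge (3, 24)→(8, 3): d=(5,-21) top-left  bias=+0
  edge (8, 3)→(10, 16): d=(2,13) right/bottom  bias=-1
  edge (10, 16)→(3, 24): d=(-7,8) right/bottom  bias=-1
    (3,4)@(7, 9): e=[9,25,73] → #
    (4,4)@(9, 9): e=[51,-1,57] → ·
    (3,5)@(7, 11): e=[19,29,59] → #
    (4,5)@(9, 11): e=[61,3,43] → #
    (5,5)@(11, 11): e=[103,-23,27] → ·
    (3,6)@(7, 13): e=[29,33,45] → #
    (5,6)@(11, 13): e=[113,-19,13] → ·
    (3,7)@(7, 15): e=[39,37,31] → #
    (5,7)@(11, 15): e=[123,-15,-1] → ·
    (2,8)@(5, 17): e=[7,67,33] → #
    (5,8)@(11, 17): e=[133,-11,-15] → ·
    (2,9)@(5, 19): e=[17,71,19] → #
  covered (13 px):
    · · · · · · · ·
    · · · · · · · ·
    · · · · · · · ·
    · · · · · · · ·
    · · · # · · · ·
    · · · # # · · ·
    · · · # # · · ·
    · · · # # · · ·
    · · # # # · · ·
    · · # # · · · ·
    · · # · · · · ·
    · · · · · · · ·
T2:
  2·area = 42
  edge (16, 20)→(10, 14): d=(-6,-6) top-left  bias=+0
  edge (10, 14)→(7, 4): d=(-3,-10) top-left  bias=+0
  edge (7, 4)→(16, 20): d=(9,16) right/bottom  bias=-1
    (0,2)@(1, 5): e=[0,-63,105] → ·  [on edge]
    (1,3)@(3, 7): e=[0,-49,91] → ·  [on edge]
    (2,4)@(5, 9): e=[0,-35,77] → ·  [on edge]
    (4,4)@(9, 9): e=[24,5,13] → #
    (5,4)@(11, 9): e=[36,25,-19] → ·
    (3,5)@(7, 11): e=[0,-21,63] → ·  [on edge]
    (4,5)@(9, 11): e=[12,-1,31] → ·
    (4,6)@(9, 13): e=[0,-7,49] → ·  [on edge]
    (5,6)@(11, 13): e=[12,13,17] → #
    (6,6)@(13, 13): e=[24,33,-15] → ·
    (5,7)@(11, 15): e=[0,7,35] → #  [on edge]
    (6,7)@(13, 15): e=[12,27,3] → #
    (6,8)@(13, 17): e=[0,21,21] → #  [on edge]
    (7,9)@(15, 19): e=[0,35,7] → #  [on edge]
  covered (6 px):
    · · · · · · · ·
    · · · · · · · ·
    · · · · · · · ·
    · · · · · · · ·
    · · · · # · · ·
    · · · · · · · ·
    · · · · · # · ·
    · · · · · # # ·
    · · · · · · # ·
    · · · · · · · #
    · · · · · · · ·
    · · · · · · · ·

Z-buffer (winner per pixel, '.' = empty):
  . . . . . . . .
  . . . . . . . .
  . . . . . . . .
  . . . . . . . .
  . . . 1 2 . . .
  . . . 1 1 . . .
  0 . . 1 1 2 . .
  0 . . 1 1 2 2 .
  0 . 1 1 1 . 2 .
  . . 1 1 . . . 2
  . . 1 . . . . .
  . . . . . . . .

Answer: -1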